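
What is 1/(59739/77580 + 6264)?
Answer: 25860/162006953 ≈ 0.00015962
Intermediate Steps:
1/(59739/77580 + 6264) = 1/(59739*(1/77580) + 6264) = 1/(19913/25860 + 6264) = 1/(162006953/25860) = 25860/162006953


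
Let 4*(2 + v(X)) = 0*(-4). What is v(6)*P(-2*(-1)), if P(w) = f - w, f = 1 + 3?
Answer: -4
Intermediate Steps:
f = 4
v(X) = -2 (v(X) = -2 + (0*(-4))/4 = -2 + (1/4)*0 = -2 + 0 = -2)
P(w) = 4 - w
v(6)*P(-2*(-1)) = -2*(4 - (-2)*(-1)) = -2*(4 - 1*2) = -2*(4 - 2) = -2*2 = -4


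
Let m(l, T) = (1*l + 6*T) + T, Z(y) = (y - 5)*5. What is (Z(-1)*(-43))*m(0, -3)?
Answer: -27090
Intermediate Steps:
Z(y) = -25 + 5*y (Z(y) = (-5 + y)*5 = -25 + 5*y)
m(l, T) = l + 7*T (m(l, T) = (l + 6*T) + T = l + 7*T)
(Z(-1)*(-43))*m(0, -3) = ((-25 + 5*(-1))*(-43))*(0 + 7*(-3)) = ((-25 - 5)*(-43))*(0 - 21) = -30*(-43)*(-21) = 1290*(-21) = -27090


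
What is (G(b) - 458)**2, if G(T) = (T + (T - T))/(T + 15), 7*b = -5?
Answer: 83923921/400 ≈ 2.0981e+5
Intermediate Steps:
b = -5/7 (b = (1/7)*(-5) = -5/7 ≈ -0.71429)
G(T) = T/(15 + T) (G(T) = (T + 0)/(15 + T) = T/(15 + T))
(G(b) - 458)**2 = (-5/(7*(15 - 5/7)) - 458)**2 = (-5/(7*100/7) - 458)**2 = (-5/7*7/100 - 458)**2 = (-1/20 - 458)**2 = (-9161/20)**2 = 83923921/400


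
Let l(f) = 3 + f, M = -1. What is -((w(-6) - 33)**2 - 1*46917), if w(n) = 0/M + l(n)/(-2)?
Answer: 183699/4 ≈ 45925.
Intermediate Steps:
w(n) = -3/2 - n/2 (w(n) = 0/(-1) + (3 + n)/(-2) = 0*(-1) + (3 + n)*(-1/2) = 0 + (-3/2 - n/2) = -3/2 - n/2)
-((w(-6) - 33)**2 - 1*46917) = -(((-3/2 - 1/2*(-6)) - 33)**2 - 1*46917) = -(((-3/2 + 3) - 33)**2 - 46917) = -((3/2 - 33)**2 - 46917) = -((-63/2)**2 - 46917) = -(3969/4 - 46917) = -1*(-183699/4) = 183699/4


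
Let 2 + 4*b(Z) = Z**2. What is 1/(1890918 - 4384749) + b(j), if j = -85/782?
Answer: -10491555481/21107785584 ≈ -0.49705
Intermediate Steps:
j = -5/46 (j = -85*1/782 = -5/46 ≈ -0.10870)
b(Z) = -1/2 + Z**2/4
1/(1890918 - 4384749) + b(j) = 1/(1890918 - 4384749) + (-1/2 + (-5/46)**2/4) = 1/(-2493831) + (-1/2 + (1/4)*(25/2116)) = -1/2493831 + (-1/2 + 25/8464) = -1/2493831 - 4207/8464 = -10491555481/21107785584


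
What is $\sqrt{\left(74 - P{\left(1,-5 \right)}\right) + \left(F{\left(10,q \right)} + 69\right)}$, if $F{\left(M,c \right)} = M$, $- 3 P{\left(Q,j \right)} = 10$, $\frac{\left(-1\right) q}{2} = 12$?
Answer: $\frac{\sqrt{1407}}{3} \approx 12.503$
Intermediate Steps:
$q = -24$ ($q = \left(-2\right) 12 = -24$)
$P{\left(Q,j \right)} = - \frac{10}{3}$ ($P{\left(Q,j \right)} = \left(- \frac{1}{3}\right) 10 = - \frac{10}{3}$)
$\sqrt{\left(74 - P{\left(1,-5 \right)}\right) + \left(F{\left(10,q \right)} + 69\right)} = \sqrt{\left(74 - - \frac{10}{3}\right) + \left(10 + 69\right)} = \sqrt{\left(74 + \frac{10}{3}\right) + 79} = \sqrt{\frac{232}{3} + 79} = \sqrt{\frac{469}{3}} = \frac{\sqrt{1407}}{3}$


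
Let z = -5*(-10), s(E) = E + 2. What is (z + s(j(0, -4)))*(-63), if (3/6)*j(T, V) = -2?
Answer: -3024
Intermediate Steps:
j(T, V) = -4 (j(T, V) = 2*(-2) = -4)
s(E) = 2 + E
z = 50
(z + s(j(0, -4)))*(-63) = (50 + (2 - 4))*(-63) = (50 - 2)*(-63) = 48*(-63) = -3024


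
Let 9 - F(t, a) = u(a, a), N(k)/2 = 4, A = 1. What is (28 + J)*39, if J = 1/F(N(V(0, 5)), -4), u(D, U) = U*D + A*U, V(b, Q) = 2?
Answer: 1079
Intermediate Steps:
u(D, U) = U + D*U (u(D, U) = U*D + 1*U = D*U + U = U + D*U)
N(k) = 8 (N(k) = 2*4 = 8)
F(t, a) = 9 - a*(1 + a)
J = -⅓ (J = 1/(9 - 1*(-4)*(1 - 4)) = 1/(9 - 1*(-4)*(-3)) = 1/(9 - 12) = 1/(-3) = -⅓ ≈ -0.33333)
(28 + J)*39 = (28 - ⅓)*39 = (83/3)*39 = 1079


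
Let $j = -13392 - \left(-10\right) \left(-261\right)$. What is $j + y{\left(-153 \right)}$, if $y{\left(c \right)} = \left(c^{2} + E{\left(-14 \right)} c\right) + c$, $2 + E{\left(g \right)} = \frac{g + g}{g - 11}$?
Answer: $\frac{184716}{25} \approx 7388.6$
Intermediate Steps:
$E{\left(g \right)} = -2 + \frac{2 g}{-11 + g}$ ($E{\left(g \right)} = -2 + \frac{g + g}{g - 11} = -2 + \frac{2 g}{-11 + g}$)
$y{\left(c \right)} = c^{2} + \frac{3 c}{25}$ ($y{\left(c \right)} = \left(c^{2} + \frac{22}{-11 - 14} c\right) + c = \left(c^{2} + \frac{22}{-25} c\right) + c = \left(c^{2} + 22 \left(- \frac{1}{25}\right) c\right) + c = \left(c^{2} - \frac{22 c}{25}\right) + c = c^{2} + \frac{3 c}{25}$)
$j = -16002$ ($j = -13392 - 2610 = -16002$)
$j + y{\left(-153 \right)} = -16002 + \frac{1}{25} \left(-153\right) \left(3 + 25 \left(-153\right)\right) = -16002 + \frac{1}{25} \left(-153\right) \left(3 - 3825\right) = -16002 + \frac{1}{25} \left(-153\right) \left(-3822\right) = -16002 + \frac{584766}{25} = \frac{184716}{25}$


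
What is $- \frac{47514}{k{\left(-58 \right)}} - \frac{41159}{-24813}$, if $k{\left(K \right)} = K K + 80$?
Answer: $- \frac{172868881}{14242662} \approx -12.137$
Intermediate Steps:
$k{\left(K \right)} = 80 + K^{2}$ ($k{\left(K \right)} = K^{2} + 80 = 80 + K^{2}$)
$- \frac{47514}{k{\left(-58 \right)}} - \frac{41159}{-24813} = - \frac{47514}{80 + \left(-58\right)^{2}} - \frac{41159}{-24813} = - \frac{47514}{80 + 3364} - - \frac{41159}{24813} = - \frac{47514}{3444} + \frac{41159}{24813} = \left(-47514\right) \frac{1}{3444} + \frac{41159}{24813} = - \frac{7919}{574} + \frac{41159}{24813} = - \frac{172868881}{14242662}$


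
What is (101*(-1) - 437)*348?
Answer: -187224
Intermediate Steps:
(101*(-1) - 437)*348 = (-101 - 437)*348 = -538*348 = -187224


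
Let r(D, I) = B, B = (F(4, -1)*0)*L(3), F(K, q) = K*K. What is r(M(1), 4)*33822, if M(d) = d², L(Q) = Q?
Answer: 0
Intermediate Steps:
F(K, q) = K²
B = 0 (B = (4²*0)*3 = (16*0)*3 = 0*3 = 0)
r(D, I) = 0
r(M(1), 4)*33822 = 0*33822 = 0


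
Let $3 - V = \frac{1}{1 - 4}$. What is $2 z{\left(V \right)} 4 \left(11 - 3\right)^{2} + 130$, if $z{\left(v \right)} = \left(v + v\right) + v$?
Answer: $5250$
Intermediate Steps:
$V = \frac{10}{3}$ ($V = 3 - \frac{1}{1 - 4} = 3 - \frac{1}{-3} = 3 - - \frac{1}{3} = 3 + \frac{1}{3} = \frac{10}{3} \approx 3.3333$)
$z{\left(v \right)} = 3 v$ ($z{\left(v \right)} = 2 v + v = 3 v$)
$2 z{\left(V \right)} 4 \left(11 - 3\right)^{2} + 130 = 2 \cdot 3 \cdot \frac{10}{3} \cdot 4 \left(11 - 3\right)^{2} + 130 = 2 \cdot 10 \cdot 4 \cdot 8^{2} + 130 = 20 \cdot 4 \cdot 64 + 130 = 80 \cdot 64 + 130 = 5120 + 130 = 5250$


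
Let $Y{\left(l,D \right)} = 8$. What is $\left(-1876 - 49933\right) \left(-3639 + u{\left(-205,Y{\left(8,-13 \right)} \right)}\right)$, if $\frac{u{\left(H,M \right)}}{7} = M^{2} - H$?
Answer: $90976604$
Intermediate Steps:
$u{\left(H,M \right)} = - 7 H + 7 M^{2}$ ($u{\left(H,M \right)} = 7 \left(M^{2} - H\right) = - 7 H + 7 M^{2}$)
$\left(-1876 - 49933\right) \left(-3639 + u{\left(-205,Y{\left(8,-13 \right)} \right)}\right) = \left(-1876 - 49933\right) \left(-3639 + \left(\left(-7\right) \left(-205\right) + 7 \cdot 8^{2}\right)\right) = - 51809 \left(-3639 + \left(1435 + 7 \cdot 64\right)\right) = - 51809 \left(-3639 + \left(1435 + 448\right)\right) = - 51809 \left(-3639 + 1883\right) = \left(-51809\right) \left(-1756\right) = 90976604$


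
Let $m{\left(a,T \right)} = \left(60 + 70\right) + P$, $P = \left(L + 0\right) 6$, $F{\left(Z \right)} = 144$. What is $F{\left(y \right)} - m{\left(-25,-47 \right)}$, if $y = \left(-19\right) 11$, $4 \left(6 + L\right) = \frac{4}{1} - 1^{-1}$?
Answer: $\frac{91}{2} \approx 45.5$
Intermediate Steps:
$L = - \frac{21}{4}$ ($L = -6 + \frac{\frac{4}{1} - 1^{-1}}{4} = -6 + \frac{4 \cdot 1 - 1}{4} = -6 + \frac{4 - 1}{4} = -6 + \frac{1}{4} \cdot 3 = -6 + \frac{3}{4} = - \frac{21}{4} \approx -5.25$)
$y = -209$
$P = - \frac{63}{2}$ ($P = \left(- \frac{21}{4} + 0\right) 6 = \left(- \frac{21}{4}\right) 6 = - \frac{63}{2} \approx -31.5$)
$m{\left(a,T \right)} = \frac{197}{2}$ ($m{\left(a,T \right)} = \left(60 + 70\right) - \frac{63}{2} = 130 - \frac{63}{2} = \frac{197}{2}$)
$F{\left(y \right)} - m{\left(-25,-47 \right)} = 144 - \frac{197}{2} = \frac{91}{2}$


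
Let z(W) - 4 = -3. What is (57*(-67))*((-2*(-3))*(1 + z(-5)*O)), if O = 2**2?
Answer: -114570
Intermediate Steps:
z(W) = 1 (z(W) = 4 - 3 = 1)
O = 4
(57*(-67))*((-2*(-3))*(1 + z(-5)*O)) = (57*(-67))*((-2*(-3))*(1 + 1*4)) = -22914*(1 + 4) = -22914*5 = -3819*30 = -114570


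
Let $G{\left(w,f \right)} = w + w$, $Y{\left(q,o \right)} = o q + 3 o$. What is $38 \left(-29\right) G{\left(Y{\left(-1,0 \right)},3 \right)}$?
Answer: $0$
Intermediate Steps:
$Y{\left(q,o \right)} = 3 o + o q$
$G{\left(w,f \right)} = 2 w$
$38 \left(-29\right) G{\left(Y{\left(-1,0 \right)},3 \right)} = 38 \left(-29\right) 2 \cdot 0 \left(3 - 1\right) = - 1102 \cdot 2 \cdot 0 \cdot 2 = - 1102 \cdot 2 \cdot 0 = \left(-1102\right) 0 = 0$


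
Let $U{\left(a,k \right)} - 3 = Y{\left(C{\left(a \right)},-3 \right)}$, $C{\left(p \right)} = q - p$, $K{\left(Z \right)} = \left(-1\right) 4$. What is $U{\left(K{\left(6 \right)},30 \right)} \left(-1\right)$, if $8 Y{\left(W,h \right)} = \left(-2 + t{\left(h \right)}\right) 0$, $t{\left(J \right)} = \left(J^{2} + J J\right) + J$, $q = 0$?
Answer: $-3$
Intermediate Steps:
$K{\left(Z \right)} = -4$
$t{\left(J \right)} = J + 2 J^{2}$ ($t{\left(J \right)} = \left(J^{2} + J^{2}\right) + J = 2 J^{2} + J = J + 2 J^{2}$)
$C{\left(p \right)} = - p$ ($C{\left(p \right)} = 0 - p = - p$)
$Y{\left(W,h \right)} = 0$ ($Y{\left(W,h \right)} = \frac{\left(-2 + h \left(1 + 2 h\right)\right) 0}{8} = \frac{1}{8} \cdot 0 = 0$)
$U{\left(a,k \right)} = 3$ ($U{\left(a,k \right)} = 3 + 0 = 3$)
$U{\left(K{\left(6 \right)},30 \right)} \left(-1\right) = 3 \left(-1\right) = -3$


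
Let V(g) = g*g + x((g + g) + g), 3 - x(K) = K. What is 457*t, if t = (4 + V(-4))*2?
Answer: 31990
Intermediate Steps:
x(K) = 3 - K
V(g) = 3 + g**2 - 3*g (V(g) = g*g + (3 - ((g + g) + g)) = g**2 + (3 - (2*g + g)) = g**2 + (3 - 3*g) = 3 + g**2 - 3*g)
t = 70 (t = (4 + (3 + (-4)**2 - 3*(-4)))*2 = (4 + (3 + 16 + 12))*2 = (4 + 31)*2 = 35*2 = 70)
457*t = 457*70 = 31990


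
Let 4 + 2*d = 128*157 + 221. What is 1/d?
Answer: 2/20313 ≈ 9.8459e-5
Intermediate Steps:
d = 20313/2 (d = -2 + (128*157 + 221)/2 = -2 + (20096 + 221)/2 = -2 + (½)*20317 = -2 + 20317/2 = 20313/2 ≈ 10157.)
1/d = 1/(20313/2) = 2/20313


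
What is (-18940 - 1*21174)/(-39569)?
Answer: 40114/39569 ≈ 1.0138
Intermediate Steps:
(-18940 - 1*21174)/(-39569) = (-18940 - 21174)*(-1/39569) = -40114*(-1/39569) = 40114/39569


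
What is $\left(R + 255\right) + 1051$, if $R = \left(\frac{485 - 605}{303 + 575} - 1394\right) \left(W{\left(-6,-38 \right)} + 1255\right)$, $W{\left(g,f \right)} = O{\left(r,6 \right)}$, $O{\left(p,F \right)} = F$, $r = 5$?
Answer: $- \frac{771191452}{439} \approx -1.7567 \cdot 10^{6}$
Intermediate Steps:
$W{\left(g,f \right)} = 6$
$R = - \frac{771764786}{439}$ ($R = \left(\frac{485 - 605}{303 + 575} - 1394\right) \left(6 + 1255\right) = \left(- \frac{120}{878} - 1394\right) 1261 = \left(\left(-120\right) \frac{1}{878} - 1394\right) 1261 = \left(- \frac{60}{439} - 1394\right) 1261 = \left(- \frac{612026}{439}\right) 1261 = - \frac{771764786}{439} \approx -1.758 \cdot 10^{6}$)
$\left(R + 255\right) + 1051 = \left(- \frac{771764786}{439} + 255\right) + 1051 = - \frac{771652841}{439} + 1051 = - \frac{771191452}{439}$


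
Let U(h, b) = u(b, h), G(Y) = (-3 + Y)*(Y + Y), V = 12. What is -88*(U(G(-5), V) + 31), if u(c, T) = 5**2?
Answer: -4928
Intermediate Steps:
u(c, T) = 25
G(Y) = 2*Y*(-3 + Y) (G(Y) = (-3 + Y)*(2*Y) = 2*Y*(-3 + Y))
U(h, b) = 25
-88*(U(G(-5), V) + 31) = -88*(25 + 31) = -88*56 = -4928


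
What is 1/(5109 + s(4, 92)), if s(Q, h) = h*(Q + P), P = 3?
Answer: 1/5753 ≈ 0.00017382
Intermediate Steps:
s(Q, h) = h*(3 + Q) (s(Q, h) = h*(Q + 3) = h*(3 + Q))
1/(5109 + s(4, 92)) = 1/(5109 + 92*(3 + 4)) = 1/(5109 + 92*7) = 1/(5109 + 644) = 1/5753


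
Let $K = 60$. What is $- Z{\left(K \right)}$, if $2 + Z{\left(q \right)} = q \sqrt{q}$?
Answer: $2 - 120 \sqrt{15} \approx -462.76$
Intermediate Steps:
$Z{\left(q \right)} = -2 + q^{\frac{3}{2}}$ ($Z{\left(q \right)} = -2 + q \sqrt{q} = -2 + q^{\frac{3}{2}}$)
$- Z{\left(K \right)} = - (-2 + 60^{\frac{3}{2}}) = - (-2 + 120 \sqrt{15}) = 2 - 120 \sqrt{15}$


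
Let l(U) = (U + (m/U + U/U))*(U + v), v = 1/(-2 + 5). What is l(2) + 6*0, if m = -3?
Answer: 7/2 ≈ 3.5000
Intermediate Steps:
v = ⅓ (v = 1/3 = ⅓ ≈ 0.33333)
l(U) = (⅓ + U)*(1 + U - 3/U) (l(U) = (U + (-3/U + U/U))*(U + ⅓) = (U + (-3/U + 1))*(⅓ + U) = (U + (1 - 3/U))*(⅓ + U) = (1 + U - 3/U)*(⅓ + U) = (⅓ + U)*(1 + U - 3/U))
l(2) + 6*0 = (-8/3 + 2² - 1/2 + (4/3)*2) + 6*0 = (-8/3 + 4 - 1*½ + 8/3) + 0 = (-8/3 + 4 - ½ + 8/3) + 0 = 7/2 + 0 = 7/2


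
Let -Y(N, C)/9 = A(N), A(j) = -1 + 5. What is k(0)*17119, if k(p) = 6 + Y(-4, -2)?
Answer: -513570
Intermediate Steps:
A(j) = 4
Y(N, C) = -36 (Y(N, C) = -9*4 = -36)
k(p) = -30 (k(p) = 6 - 36 = -30)
k(0)*17119 = -30*17119 = -513570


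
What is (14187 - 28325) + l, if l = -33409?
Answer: -47547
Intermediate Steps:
(14187 - 28325) + l = (14187 - 28325) - 33409 = -14138 - 33409 = -47547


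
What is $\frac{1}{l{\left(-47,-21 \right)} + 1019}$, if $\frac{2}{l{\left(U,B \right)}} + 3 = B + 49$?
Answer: $\frac{25}{25477} \approx 0.00098128$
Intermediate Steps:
$l{\left(U,B \right)} = \frac{2}{46 + B}$ ($l{\left(U,B \right)} = \frac{2}{-3 + \left(B + 49\right)} = \frac{2}{-3 + \left(49 + B\right)} = \frac{2}{46 + B}$)
$\frac{1}{l{\left(-47,-21 \right)} + 1019} = \frac{1}{\frac{2}{46 - 21} + 1019} = \frac{1}{\frac{2}{25} + 1019} = \frac{1}{\frac{25477}{25}} = \frac{25}{25477}$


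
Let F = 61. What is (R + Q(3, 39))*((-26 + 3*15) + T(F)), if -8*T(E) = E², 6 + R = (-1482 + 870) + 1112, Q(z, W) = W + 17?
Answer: -981475/4 ≈ -2.4537e+5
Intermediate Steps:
Q(z, W) = 17 + W
R = 494 (R = -6 + ((-1482 + 870) + 1112) = -6 + (-612 + 1112) = -6 + 500 = 494)
T(E) = -E²/8
(R + Q(3, 39))*((-26 + 3*15) + T(F)) = (494 + (17 + 39))*((-26 + 3*15) - ⅛*61²) = (494 + 56)*((-26 + 45) - ⅛*3721) = 550*(19 - 3721/8) = 550*(-3569/8) = -981475/4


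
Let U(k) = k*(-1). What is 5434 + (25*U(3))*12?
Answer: 4534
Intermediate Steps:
U(k) = -k
5434 + (25*U(3))*12 = 5434 + (25*(-1*3))*12 = 5434 + (25*(-3))*12 = 5434 - 75*12 = 5434 - 900 = 4534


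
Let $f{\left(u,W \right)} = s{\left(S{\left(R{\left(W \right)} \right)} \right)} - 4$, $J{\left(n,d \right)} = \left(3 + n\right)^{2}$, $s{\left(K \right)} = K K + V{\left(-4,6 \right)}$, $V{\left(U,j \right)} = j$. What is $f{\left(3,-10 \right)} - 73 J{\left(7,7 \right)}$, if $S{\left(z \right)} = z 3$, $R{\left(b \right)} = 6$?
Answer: $-6974$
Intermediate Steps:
$S{\left(z \right)} = 3 z$
$s{\left(K \right)} = 6 + K^{2}$ ($s{\left(K \right)} = K K + 6 = K^{2} + 6 = 6 + K^{2}$)
$f{\left(u,W \right)} = 326$ ($f{\left(u,W \right)} = \left(6 + \left(3 \cdot 6\right)^{2}\right) - 4 = \left(6 + 18^{2}\right) - 4 = \left(6 + 324\right) - 4 = 330 - 4 = 326$)
$f{\left(3,-10 \right)} - 73 J{\left(7,7 \right)} = 326 - 73 \left(3 + 7\right)^{2} = 326 - 73 \cdot 10^{2} = 326 - 7300 = -6974$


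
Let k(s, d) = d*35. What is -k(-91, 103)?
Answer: -3605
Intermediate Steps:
k(s, d) = 35*d
-k(-91, 103) = -35*103 = -1*3605 = -3605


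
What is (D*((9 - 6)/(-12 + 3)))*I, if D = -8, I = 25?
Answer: 200/3 ≈ 66.667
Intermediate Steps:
(D*((9 - 6)/(-12 + 3)))*I = -8*(9 - 6)/(-12 + 3)*25 = -24/(-9)*25 = -24*(-1)/9*25 = -8*(-⅓)*25 = (8/3)*25 = 200/3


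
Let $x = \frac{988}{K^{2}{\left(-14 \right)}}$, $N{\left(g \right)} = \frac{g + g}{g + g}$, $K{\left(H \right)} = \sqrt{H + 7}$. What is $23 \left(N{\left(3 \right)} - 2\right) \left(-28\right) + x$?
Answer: $\frac{3520}{7} \approx 502.86$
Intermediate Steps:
$K{\left(H \right)} = \sqrt{7 + H}$
$N{\left(g \right)} = 1$ ($N{\left(g \right)} = \frac{2 g}{2 g} = 2 g \frac{1}{2 g} = 1$)
$x = - \frac{988}{7}$ ($x = \frac{988}{\left(\sqrt{7 - 14}\right)^{2}} = \frac{988}{\left(\sqrt{-7}\right)^{2}} = \frac{988}{\left(i \sqrt{7}\right)^{2}} = \frac{988}{-7} = 988 \left(- \frac{1}{7}\right) = - \frac{988}{7} \approx -141.14$)
$23 \left(N{\left(3 \right)} - 2\right) \left(-28\right) + x = 23 \left(1 - 2\right) \left(-28\right) - \frac{988}{7} = 23 \left(-1\right) \left(-28\right) - \frac{988}{7} = \left(-23\right) \left(-28\right) - \frac{988}{7} = 644 - \frac{988}{7} = \frac{3520}{7}$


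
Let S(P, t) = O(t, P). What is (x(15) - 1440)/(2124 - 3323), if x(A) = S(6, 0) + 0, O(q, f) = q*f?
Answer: 1440/1199 ≈ 1.2010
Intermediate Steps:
O(q, f) = f*q
S(P, t) = P*t
x(A) = 0 (x(A) = 6*0 + 0 = 0 + 0 = 0)
(x(15) - 1440)/(2124 - 3323) = (0 - 1440)/(2124 - 3323) = -1440/(-1199) = -1440*(-1/1199) = 1440/1199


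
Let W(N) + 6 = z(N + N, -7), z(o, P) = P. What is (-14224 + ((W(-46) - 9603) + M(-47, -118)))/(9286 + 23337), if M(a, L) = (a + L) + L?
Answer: -1419/1919 ≈ -0.73945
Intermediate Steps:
M(a, L) = a + 2*L (M(a, L) = (L + a) + L = a + 2*L)
W(N) = -13 (W(N) = -6 - 7 = -13)
(-14224 + ((W(-46) - 9603) + M(-47, -118)))/(9286 + 23337) = (-14224 + ((-13 - 9603) + (-47 + 2*(-118))))/(9286 + 23337) = (-14224 + (-9616 + (-47 - 236)))/32623 = (-14224 + (-9616 - 283))*(1/32623) = (-14224 - 9899)*(1/32623) = -24123*1/32623 = -1419/1919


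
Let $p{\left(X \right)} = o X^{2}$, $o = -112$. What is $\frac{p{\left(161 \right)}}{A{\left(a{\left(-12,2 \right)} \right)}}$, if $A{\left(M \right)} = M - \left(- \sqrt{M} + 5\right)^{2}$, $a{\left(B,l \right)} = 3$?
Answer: $\frac{2903152}{13} + \frac{5806304 \sqrt{3}}{65} \approx 3.7804 \cdot 10^{5}$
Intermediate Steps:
$A{\left(M \right)} = M - \left(5 - \sqrt{M}\right)^{2}$
$p{\left(X \right)} = - 112 X^{2}$
$\frac{p{\left(161 \right)}}{A{\left(a{\left(-12,2 \right)} \right)}} = \frac{\left(-112\right) 161^{2}}{-25 + 10 \sqrt{3}} = \frac{\left(-112\right) 25921}{-25 + 10 \sqrt{3}} = - \frac{2903152}{-25 + 10 \sqrt{3}}$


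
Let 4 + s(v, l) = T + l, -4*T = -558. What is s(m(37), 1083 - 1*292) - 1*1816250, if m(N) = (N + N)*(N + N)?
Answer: -3630647/2 ≈ -1.8153e+6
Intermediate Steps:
T = 279/2 (T = -1/4*(-558) = 279/2 ≈ 139.50)
m(N) = 4*N**2 (m(N) = (2*N)*(2*N) = 4*N**2)
s(v, l) = 271/2 + l (s(v, l) = -4 + (279/2 + l) = 271/2 + l)
s(m(37), 1083 - 1*292) - 1*1816250 = (271/2 + (1083 - 1*292)) - 1*1816250 = (271/2 + (1083 - 292)) - 1816250 = (271/2 + 791) - 1816250 = 1853/2 - 1816250 = -3630647/2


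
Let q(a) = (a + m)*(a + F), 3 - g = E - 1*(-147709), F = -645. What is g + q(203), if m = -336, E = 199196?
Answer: -288116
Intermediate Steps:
g = -346902 (g = 3 - (199196 - 1*(-147709)) = 3 - (199196 + 147709) = 3 - 1*346905 = 3 - 346905 = -346902)
q(a) = (-645 + a)*(-336 + a) (q(a) = (a - 336)*(a - 645) = (-336 + a)*(-645 + a) = (-645 + a)*(-336 + a))
g + q(203) = -346902 + (216720 + 203² - 981*203) = -346902 + (216720 + 41209 - 199143) = -346902 + 58786 = -288116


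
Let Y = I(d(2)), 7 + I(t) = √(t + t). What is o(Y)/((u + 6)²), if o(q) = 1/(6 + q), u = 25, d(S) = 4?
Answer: 1/6727 + 2*√2/6727 ≈ 0.00056911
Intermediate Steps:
I(t) = -7 + √2*√t (I(t) = -7 + √(t + t) = -7 + √(2*t) = -7 + √2*√t)
Y = -7 + 2*√2 (Y = -7 + √2*√4 = -7 + √2*2 = -7 + 2*√2 ≈ -4.1716)
o(Y)/((u + 6)²) = 1/((6 + (-7 + 2*√2))*((25 + 6)²)) = 1/((-1 + 2*√2)*(31²)) = 1/(-1 + 2*√2*961) = (1/961)/(-1 + 2*√2) = 1/(961*(-1 + 2*√2))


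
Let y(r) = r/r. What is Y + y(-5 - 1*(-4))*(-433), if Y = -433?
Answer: -866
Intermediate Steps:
y(r) = 1
Y + y(-5 - 1*(-4))*(-433) = -433 + 1*(-433) = -433 - 433 = -866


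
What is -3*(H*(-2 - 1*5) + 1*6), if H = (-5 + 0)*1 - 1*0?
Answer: -123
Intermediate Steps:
H = -5 (H = -5*1 + 0 = -5 + 0 = -5)
-3*(H*(-2 - 1*5) + 1*6) = -3*(-5*(-2 - 1*5) + 1*6) = -3*(-5*(-2 - 5) + 6) = -3*(-5*(-7) + 6) = -3*(35 + 6) = -3*41 = -123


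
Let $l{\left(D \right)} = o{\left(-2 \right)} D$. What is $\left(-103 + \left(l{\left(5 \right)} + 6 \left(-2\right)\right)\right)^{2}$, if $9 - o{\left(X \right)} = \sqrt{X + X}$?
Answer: $4800 + 1400 i \approx 4800.0 + 1400.0 i$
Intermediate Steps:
$o{\left(X \right)} = 9 - \sqrt{2} \sqrt{X}$ ($o{\left(X \right)} = 9 - \sqrt{X + X} = 9 - \sqrt{2 X} = 9 - \sqrt{2} \sqrt{X}$)
$l{\left(D \right)} = D \left(9 - 2 i\right)$ ($l{\left(D \right)} = \left(9 - \sqrt{2} \sqrt{-2}\right) D = \left(9 - \sqrt{2} i \sqrt{2}\right) D = \left(9 - 2 i\right) D = D \left(9 - 2 i\right)$)
$\left(-103 + \left(l{\left(5 \right)} + 6 \left(-2\right)\right)\right)^{2} = \left(-103 + \left(5 \left(9 - 2 i\right) + 6 \left(-2\right)\right)\right)^{2} = \left(-103 + \left(\left(45 - 10 i\right) - 12\right)\right)^{2} = \left(-103 + \left(33 - 10 i\right)\right)^{2} = \left(-70 - 10 i\right)^{2}$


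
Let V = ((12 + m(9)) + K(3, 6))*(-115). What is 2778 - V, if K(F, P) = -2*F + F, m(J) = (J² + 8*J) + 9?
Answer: 22443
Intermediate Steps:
m(J) = 9 + J² + 8*J
K(F, P) = -F
V = -19665 (V = ((12 + (9 + 9² + 8*9)) - 1*3)*(-115) = ((12 + (9 + 81 + 72)) - 3)*(-115) = ((12 + 162) - 3)*(-115) = (174 - 3)*(-115) = 171*(-115) = -19665)
2778 - V = 2778 - 1*(-19665) = 2778 + 19665 = 22443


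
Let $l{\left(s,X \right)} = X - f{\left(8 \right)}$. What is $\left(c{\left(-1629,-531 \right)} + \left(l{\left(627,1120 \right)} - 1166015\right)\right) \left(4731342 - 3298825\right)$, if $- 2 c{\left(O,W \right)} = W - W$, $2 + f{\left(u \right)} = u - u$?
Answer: $-1668729025681$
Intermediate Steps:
$f{\left(u \right)} = -2$ ($f{\left(u \right)} = -2 + \left(u - u\right) = -2 + 0 = -2$)
$l{\left(s,X \right)} = 2 + X$ ($l{\left(s,X \right)} = X - -2 = X + 2 = 2 + X$)
$c{\left(O,W \right)} = 0$ ($c{\left(O,W \right)} = - \frac{W - W}{2} = \left(- \frac{1}{2}\right) 0 = 0$)
$\left(c{\left(-1629,-531 \right)} + \left(l{\left(627,1120 \right)} - 1166015\right)\right) \left(4731342 - 3298825\right) = \left(0 + \left(\left(2 + 1120\right) - 1166015\right)\right) \left(4731342 - 3298825\right) = \left(0 + \left(1122 - 1166015\right)\right) 1432517 = \left(0 - 1164893\right) 1432517 = \left(-1164893\right) 1432517 = -1668729025681$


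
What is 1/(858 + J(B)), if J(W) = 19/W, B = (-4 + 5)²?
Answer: 1/877 ≈ 0.0011403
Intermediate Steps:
B = 1 (B = 1² = 1)
1/(858 + J(B)) = 1/(858 + 19/1) = 1/(858 + 19*1) = 1/(858 + 19) = 1/877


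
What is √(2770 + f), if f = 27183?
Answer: √29953 ≈ 173.07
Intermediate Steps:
√(2770 + f) = √(2770 + 27183) = √29953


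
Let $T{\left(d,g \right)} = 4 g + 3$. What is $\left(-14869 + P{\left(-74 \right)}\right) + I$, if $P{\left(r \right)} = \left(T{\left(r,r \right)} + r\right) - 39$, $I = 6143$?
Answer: $-9132$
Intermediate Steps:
$T{\left(d,g \right)} = 3 + 4 g$
$P{\left(r \right)} = -36 + 5 r$ ($P{\left(r \right)} = \left(\left(3 + 4 r\right) + r\right) - 39 = \left(3 + 5 r\right) - 39 = -36 + 5 r$)
$\left(-14869 + P{\left(-74 \right)}\right) + I = \left(-14869 + \left(-36 + 5 \left(-74\right)\right)\right) + 6143 = \left(-14869 - 406\right) + 6143 = -15275 + 6143 = -9132$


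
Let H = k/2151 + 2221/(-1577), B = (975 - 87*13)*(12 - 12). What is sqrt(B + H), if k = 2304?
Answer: 3*I*sqrt(5323001069)/376903 ≈ 0.58072*I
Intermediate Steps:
B = 0 (B = (975 - 1131)*0 = -156*0 = 0)
H = -127107/376903 (H = 2304/2151 + 2221/(-1577) = 2304*(1/2151) + 2221*(-1/1577) = 256/239 - 2221/1577 = -127107/376903 ≈ -0.33724)
sqrt(B + H) = sqrt(0 - 127107/376903) = sqrt(-127107/376903) = 3*I*sqrt(5323001069)/376903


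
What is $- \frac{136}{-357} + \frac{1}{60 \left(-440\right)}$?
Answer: $\frac{70393}{184800} \approx 0.38091$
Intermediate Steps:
$- \frac{136}{-357} + \frac{1}{60 \left(-440\right)} = \left(-136\right) \left(- \frac{1}{357}\right) + \frac{1}{60} \left(- \frac{1}{440}\right) = \frac{8}{21} - \frac{1}{26400} = \frac{70393}{184800}$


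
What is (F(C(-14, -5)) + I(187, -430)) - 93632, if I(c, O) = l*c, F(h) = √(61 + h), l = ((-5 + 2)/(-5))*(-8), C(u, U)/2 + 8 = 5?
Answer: -472648/5 + √55 ≈ -94522.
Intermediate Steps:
C(u, U) = -6 (C(u, U) = -16 + 2*5 = -16 + 10 = -6)
l = -24/5 (l = -3*(-⅕)*(-8) = (⅗)*(-8) = -24/5 ≈ -4.8000)
I(c, O) = -24*c/5
(F(C(-14, -5)) + I(187, -430)) - 93632 = (√(61 - 6) - 24/5*187) - 93632 = (√55 - 4488/5) - 93632 = (-4488/5 + √55) - 93632 = -472648/5 + √55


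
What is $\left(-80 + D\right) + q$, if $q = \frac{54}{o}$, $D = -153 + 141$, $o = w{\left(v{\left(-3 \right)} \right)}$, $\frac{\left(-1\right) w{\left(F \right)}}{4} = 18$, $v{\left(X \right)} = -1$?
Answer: $- \frac{371}{4} \approx -92.75$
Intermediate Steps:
$w{\left(F \right)} = -72$ ($w{\left(F \right)} = \left(-4\right) 18 = -72$)
$o = -72$
$D = -12$
$q = - \frac{3}{4}$ ($q = \frac{54}{-72} = 54 \left(- \frac{1}{72}\right) = - \frac{3}{4} \approx -0.75$)
$\left(-80 + D\right) + q = \left(-80 - 12\right) - \frac{3}{4} = -92 - \frac{3}{4} = - \frac{371}{4}$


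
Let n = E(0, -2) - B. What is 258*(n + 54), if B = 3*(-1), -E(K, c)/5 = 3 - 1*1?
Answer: 12126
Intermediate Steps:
E(K, c) = -10 (E(K, c) = -5*(3 - 1*1) = -5*(3 - 1) = -5*2 = -10)
B = -3
n = -7 (n = -10 - 1*(-3) = -10 + 3 = -7)
258*(n + 54) = 258*(-7 + 54) = 258*47 = 12126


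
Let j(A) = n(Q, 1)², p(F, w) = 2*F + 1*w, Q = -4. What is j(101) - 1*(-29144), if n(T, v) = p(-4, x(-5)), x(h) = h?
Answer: 29313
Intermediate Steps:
p(F, w) = w + 2*F (p(F, w) = 2*F + w = w + 2*F)
n(T, v) = -13 (n(T, v) = -5 + 2*(-4) = -5 - 8 = -13)
j(A) = 169 (j(A) = (-13)² = 169)
j(101) - 1*(-29144) = 169 - 1*(-29144) = 169 + 29144 = 29313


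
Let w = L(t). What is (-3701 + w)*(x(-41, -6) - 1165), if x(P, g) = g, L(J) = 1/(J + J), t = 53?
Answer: 459389155/106 ≈ 4.3339e+6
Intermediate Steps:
L(J) = 1/(2*J)
w = 1/106 (w = (½)/53 = (½)*(1/53) = 1/106 ≈ 0.0094340)
(-3701 + w)*(x(-41, -6) - 1165) = (-3701 + 1/106)*(-6 - 1165) = -392305/106*(-1171) = 459389155/106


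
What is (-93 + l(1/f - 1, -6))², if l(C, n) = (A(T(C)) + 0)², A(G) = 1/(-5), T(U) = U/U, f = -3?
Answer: 5400976/625 ≈ 8641.6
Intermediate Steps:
T(U) = 1
A(G) = -⅕ (A(G) = 1*(-⅕) = -⅕)
l(C, n) = 1/25 (l(C, n) = (-⅕ + 0)² = (-⅕)² = 1/25)
(-93 + l(1/f - 1, -6))² = (-93 + 1/25)² = (-2324/25)² = 5400976/625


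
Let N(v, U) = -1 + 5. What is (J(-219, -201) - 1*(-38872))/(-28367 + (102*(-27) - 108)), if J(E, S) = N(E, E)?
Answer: -38876/31229 ≈ -1.2449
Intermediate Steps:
N(v, U) = 4
J(E, S) = 4
(J(-219, -201) - 1*(-38872))/(-28367 + (102*(-27) - 108)) = (4 - 1*(-38872))/(-28367 + (102*(-27) - 108)) = (4 + 38872)/(-28367 + (-2754 - 108)) = 38876/(-28367 - 2862) = 38876/(-31229) = 38876*(-1/31229) = -38876/31229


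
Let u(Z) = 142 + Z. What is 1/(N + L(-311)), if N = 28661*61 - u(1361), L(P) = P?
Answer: 1/1746507 ≈ 5.7257e-7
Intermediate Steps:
N = 1746818 (N = 28661*61 - (142 + 1361) = 1748321 - 1*1503 = 1748321 - 1503 = 1746818)
1/(N + L(-311)) = 1/(1746818 - 311) = 1/1746507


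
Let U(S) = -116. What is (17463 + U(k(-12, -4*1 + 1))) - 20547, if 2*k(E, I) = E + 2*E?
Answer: -3200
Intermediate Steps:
k(E, I) = 3*E/2 (k(E, I) = (E + 2*E)/2 = (3*E)/2 = 3*E/2)
(17463 + U(k(-12, -4*1 + 1))) - 20547 = (17463 - 116) - 20547 = 17347 - 20547 = -3200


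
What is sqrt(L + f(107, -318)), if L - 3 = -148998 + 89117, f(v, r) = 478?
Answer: 30*I*sqrt(66) ≈ 243.72*I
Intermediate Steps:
L = -59878 (L = 3 + (-148998 + 89117) = 3 - 59881 = -59878)
sqrt(L + f(107, -318)) = sqrt(-59878 + 478) = sqrt(-59400) = 30*I*sqrt(66)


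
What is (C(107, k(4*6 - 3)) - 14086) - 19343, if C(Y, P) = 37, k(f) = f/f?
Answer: -33392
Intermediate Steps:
k(f) = 1
(C(107, k(4*6 - 3)) - 14086) - 19343 = (37 - 14086) - 19343 = -14049 - 19343 = -33392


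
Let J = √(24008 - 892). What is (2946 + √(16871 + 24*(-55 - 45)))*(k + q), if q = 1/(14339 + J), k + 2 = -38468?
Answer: -7766450402658802/68527935 - 7908808964011*√14471/205583805 - 1964*√5779/68527935 - 2*√83627909/205583805 ≈ -1.1796e+8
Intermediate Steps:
k = -38470 (k = -2 - 38468 = -38470)
J = 2*√5779 (J = √23116 = 2*√5779 ≈ 152.04)
q = 1/(14339 + 2*√5779) ≈ 6.9008e-5
(2946 + √(16871 + 24*(-55 - 45)))*(k + q) = (2946 + √(16871 + 24*(-55 - 45)))*(-38470 + (14339/205583805 - 2*√5779/205583805)) = (2946 + √(16871 + 24*(-100)))*(-7908808964011/205583805 - 2*√5779/205583805) = (2946 + √(16871 - 2400))*(-7908808964011/205583805 - 2*√5779/205583805) = (2946 + √14471)*(-7908808964011/205583805 - 2*√5779/205583805)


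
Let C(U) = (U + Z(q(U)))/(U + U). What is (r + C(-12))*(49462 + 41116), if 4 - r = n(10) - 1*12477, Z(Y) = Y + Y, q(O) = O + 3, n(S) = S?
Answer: 2259422921/2 ≈ 1.1297e+9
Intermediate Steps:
q(O) = 3 + O
Z(Y) = 2*Y
r = 12471 (r = 4 - (10 - 1*12477) = 4 - (10 - 12477) = 4 - 1*(-12467) = 4 + 12467 = 12471)
C(U) = (6 + 3*U)/(2*U) (C(U) = (U + 2*(3 + U))/(U + U) = (U + (6 + 2*U))/((2*U)) = (6 + 3*U)*(1/(2*U)) = (6 + 3*U)/(2*U))
(r + C(-12))*(49462 + 41116) = (12471 + (3/2 + 3/(-12)))*(49462 + 41116) = (12471 + (3/2 + 3*(-1/12)))*90578 = (12471 + (3/2 - 1/4))*90578 = (12471 + 5/4)*90578 = (49889/4)*90578 = 2259422921/2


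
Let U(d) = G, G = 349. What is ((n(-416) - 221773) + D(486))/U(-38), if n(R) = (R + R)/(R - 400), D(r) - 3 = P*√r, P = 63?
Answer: -11310218/17799 + 567*√6/349 ≈ -631.46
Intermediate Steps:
D(r) = 3 + 63*√r
U(d) = 349
n(R) = 2*R/(-400 + R) (n(R) = (2*R)/(-400 + R) = 2*R/(-400 + R))
((n(-416) - 221773) + D(486))/U(-38) = ((2*(-416)/(-400 - 416) - 221773) + (3 + 63*√486))/349 = ((2*(-416)/(-816) - 221773) + (3 + 63*(9*√6)))*(1/349) = ((2*(-416)*(-1/816) - 221773) + (3 + 567*√6))*(1/349) = ((52/51 - 221773) + (3 + 567*√6))*(1/349) = (-11310371/51 + (3 + 567*√6))*(1/349) = (-11310218/51 + 567*√6)*(1/349) = -11310218/17799 + 567*√6/349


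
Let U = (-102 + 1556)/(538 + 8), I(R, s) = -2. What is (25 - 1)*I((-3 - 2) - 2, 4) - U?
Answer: -13831/273 ≈ -50.663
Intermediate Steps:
U = 727/273 (U = 1454/546 = 1454*(1/546) = 727/273 ≈ 2.6630)
(25 - 1)*I((-3 - 2) - 2, 4) - U = (25 - 1)*(-2) - 1*727/273 = 24*(-2) - 727/273 = -48 - 727/273 = -13831/273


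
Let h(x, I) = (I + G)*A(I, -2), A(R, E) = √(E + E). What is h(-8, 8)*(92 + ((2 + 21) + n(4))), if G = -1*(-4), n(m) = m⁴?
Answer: 8904*I ≈ 8904.0*I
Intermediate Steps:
A(R, E) = √2*√E (A(R, E) = √(2*E) = √2*√E)
G = 4
h(x, I) = 2*I*(4 + I) (h(x, I) = (I + 4)*(√2*√(-2)) = (4 + I)*(√2*(I*√2)) = (4 + I)*(2*I) = 2*I*(4 + I))
h(-8, 8)*(92 + ((2 + 21) + n(4))) = (2*I*(4 + 8))*(92 + ((2 + 21) + 4⁴)) = (2*I*12)*(92 + (23 + 256)) = (24*I)*(92 + 279) = (24*I)*371 = 8904*I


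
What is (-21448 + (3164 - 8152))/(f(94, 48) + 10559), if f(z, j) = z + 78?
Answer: -8812/3577 ≈ -2.4635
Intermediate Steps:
f(z, j) = 78 + z
(-21448 + (3164 - 8152))/(f(94, 48) + 10559) = (-21448 + (3164 - 8152))/((78 + 94) + 10559) = (-21448 - 4988)/(172 + 10559) = -26436/10731 = -26436*1/10731 = -8812/3577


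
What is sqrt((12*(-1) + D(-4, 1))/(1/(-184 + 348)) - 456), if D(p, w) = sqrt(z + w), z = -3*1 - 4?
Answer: 2*sqrt(-606 + 41*I*sqrt(6)) ≈ 4.0658 + 49.402*I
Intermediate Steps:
z = -7 (z = -3 - 4 = -7)
D(p, w) = sqrt(-7 + w)
sqrt((12*(-1) + D(-4, 1))/(1/(-184 + 348)) - 456) = sqrt((12*(-1) + sqrt(-7 + 1))/(1/(-184 + 348)) - 456) = sqrt((-12 + sqrt(-6))/(1/164) - 456) = sqrt((-12 + I*sqrt(6))/(1/164) - 456) = sqrt((-12 + I*sqrt(6))*164 - 456) = sqrt((-1968 + 164*I*sqrt(6)) - 456) = sqrt(-2424 + 164*I*sqrt(6))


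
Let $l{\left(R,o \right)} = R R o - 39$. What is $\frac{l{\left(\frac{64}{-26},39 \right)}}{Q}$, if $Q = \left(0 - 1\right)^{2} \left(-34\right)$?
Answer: $- \frac{2565}{442} \approx -5.8032$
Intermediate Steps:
$Q = -34$ ($Q = \left(-1\right)^{2} \left(-34\right) = 1 \left(-34\right) = -34$)
$l{\left(R,o \right)} = -39 + o R^{2}$ ($l{\left(R,o \right)} = R^{2} o - 39 = o R^{2} - 39 = -39 + o R^{2}$)
$\frac{l{\left(\frac{64}{-26},39 \right)}}{Q} = \frac{-39 + 39 \left(\frac{64}{-26}\right)^{2}}{-34} = \left(-39 + 39 \left(64 \left(- \frac{1}{26}\right)\right)^{2}\right) \left(- \frac{1}{34}\right) = \left(-39 + 39 \left(- \frac{32}{13}\right)^{2}\right) \left(- \frac{1}{34}\right) = \left(-39 + 39 \cdot \frac{1024}{169}\right) \left(- \frac{1}{34}\right) = \left(-39 + \frac{3072}{13}\right) \left(- \frac{1}{34}\right) = \frac{2565}{13} \left(- \frac{1}{34}\right) = - \frac{2565}{442}$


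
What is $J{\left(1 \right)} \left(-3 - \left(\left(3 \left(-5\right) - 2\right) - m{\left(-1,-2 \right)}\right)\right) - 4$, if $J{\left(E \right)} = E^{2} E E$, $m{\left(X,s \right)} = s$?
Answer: $8$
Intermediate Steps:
$J{\left(E \right)} = E^{4}$ ($J{\left(E \right)} = E^{3} E = E^{4}$)
$J{\left(1 \right)} \left(-3 - \left(\left(3 \left(-5\right) - 2\right) - m{\left(-1,-2 \right)}\right)\right) - 4 = 1^{4} \left(-3 - \left(\left(3 \left(-5\right) - 2\right) - -2\right)\right) - 4 = 1 \left(-3 - \left(\left(-15 - 2\right) + 2\right)\right) - 4 = 1 \left(-3 - \left(-17 + 2\right)\right) - 4 = 1 \left(-3 - -15\right) - 4 = 1 \left(-3 + 15\right) - 4 = 1 \cdot 12 - 4 = 12 - 4 = 8$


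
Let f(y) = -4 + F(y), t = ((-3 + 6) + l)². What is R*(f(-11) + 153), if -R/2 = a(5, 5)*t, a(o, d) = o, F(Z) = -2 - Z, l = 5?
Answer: -101120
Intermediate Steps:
t = 64 (t = ((-3 + 6) + 5)² = (3 + 5)² = 8² = 64)
f(y) = -6 - y (f(y) = -4 + (-2 - y) = -6 - y)
R = -640 (R = -10*64 = -2*320 = -640)
R*(f(-11) + 153) = -640*((-6 - 1*(-11)) + 153) = -640*((-6 + 11) + 153) = -640*(5 + 153) = -640*158 = -101120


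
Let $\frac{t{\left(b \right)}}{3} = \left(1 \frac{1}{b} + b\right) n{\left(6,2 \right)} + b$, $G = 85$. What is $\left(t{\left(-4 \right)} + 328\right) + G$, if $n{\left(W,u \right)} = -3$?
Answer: $\frac{1757}{4} \approx 439.25$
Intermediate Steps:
$t{\left(b \right)} = - \frac{9}{b} - 6 b$ ($t{\left(b \right)} = 3 \left(\left(1 \frac{1}{b} + b\right) \left(-3\right) + b\right) = 3 \left(\left(\frac{1}{b} + b\right) \left(-3\right) + b\right) = 3 \left(\left(b + \frac{1}{b}\right) \left(-3\right) + b\right) = 3 \left(\left(- 3 b - \frac{3}{b}\right) + b\right) = 3 \left(- \frac{3}{b} - 2 b\right) = - \frac{9}{b} - 6 b$)
$\left(t{\left(-4 \right)} + 328\right) + G = \left(\left(- \frac{9}{-4} - -24\right) + 328\right) + 85 = \left(\left(\left(-9\right) \left(- \frac{1}{4}\right) + 24\right) + 328\right) + 85 = \left(\left(\frac{9}{4} + 24\right) + 328\right) + 85 = \left(\frac{105}{4} + 328\right) + 85 = \frac{1417}{4} + 85 = \frac{1757}{4}$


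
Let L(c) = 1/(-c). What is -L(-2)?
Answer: -1/2 ≈ -0.50000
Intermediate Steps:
L(c) = -1/c
-L(-2) = -(-1)/(-2) = -(-1)*(-1)/2 = -1*1/2 = -1/2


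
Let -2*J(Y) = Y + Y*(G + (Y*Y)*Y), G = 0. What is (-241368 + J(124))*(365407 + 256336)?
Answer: -73646775201674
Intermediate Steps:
J(Y) = -Y/2 - Y**4/2 (J(Y) = -(Y + Y*(0 + (Y*Y)*Y))/2 = -(Y + Y*(0 + Y**2*Y))/2 = -(Y + Y*(0 + Y**3))/2 = -(Y + Y*Y**3)/2 = -(Y + Y**4)/2 = -Y/2 - Y**4/2)
(-241368 + J(124))*(365407 + 256336) = (-241368 - 1/2*124*(1 + 124**3))*(365407 + 256336) = (-241368 - 1/2*124*(1 + 1906624))*621743 = (-241368 - 1/2*124*1906625)*621743 = (-241368 - 118210750)*621743 = -118452118*621743 = -73646775201674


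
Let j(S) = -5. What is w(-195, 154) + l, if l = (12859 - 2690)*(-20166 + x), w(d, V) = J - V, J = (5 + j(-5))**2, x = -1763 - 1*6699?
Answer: -291118286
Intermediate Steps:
x = -8462 (x = -1763 - 6699 = -8462)
J = 0 (J = (5 - 5)**2 = 0**2 = 0)
w(d, V) = -V (w(d, V) = 0 - V = -V)
l = -291118132 (l = (12859 - 2690)*(-20166 - 8462) = 10169*(-28628) = -291118132)
w(-195, 154) + l = -1*154 - 291118132 = -154 - 291118132 = -291118286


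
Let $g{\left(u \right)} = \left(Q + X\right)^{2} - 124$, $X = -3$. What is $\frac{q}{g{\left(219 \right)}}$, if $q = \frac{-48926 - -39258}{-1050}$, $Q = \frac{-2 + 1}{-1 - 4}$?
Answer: $- \frac{2417}{30492} \approx -0.079267$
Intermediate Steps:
$Q = \frac{1}{5}$ ($Q = - \frac{1}{-5} = \left(-1\right) \left(- \frac{1}{5}\right) = \frac{1}{5} \approx 0.2$)
$g{\left(u \right)} = - \frac{2904}{25}$ ($g{\left(u \right)} = \left(\frac{1}{5} - 3\right)^{2} - 124 = \left(- \frac{14}{5}\right)^{2} - 124 = \frac{196}{25} - 124 = - \frac{2904}{25}$)
$q = \frac{4834}{525}$ ($q = \left(-48926 + 39258\right) \left(- \frac{1}{1050}\right) = \left(-9668\right) \left(- \frac{1}{1050}\right) = \frac{4834}{525} \approx 9.2076$)
$\frac{q}{g{\left(219 \right)}} = \frac{4834}{525 \left(- \frac{2904}{25}\right)} = \frac{4834}{525} \left(- \frac{25}{2904}\right) = - \frac{2417}{30492}$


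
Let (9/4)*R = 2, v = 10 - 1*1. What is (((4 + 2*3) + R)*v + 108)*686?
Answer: 141316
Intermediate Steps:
v = 9 (v = 10 - 1 = 9)
R = 8/9 (R = (4/9)*2 = 8/9 ≈ 0.88889)
(((4 + 2*3) + R)*v + 108)*686 = (((4 + 2*3) + 8/9)*9 + 108)*686 = (((4 + 6) + 8/9)*9 + 108)*686 = ((10 + 8/9)*9 + 108)*686 = ((98/9)*9 + 108)*686 = (98 + 108)*686 = 206*686 = 141316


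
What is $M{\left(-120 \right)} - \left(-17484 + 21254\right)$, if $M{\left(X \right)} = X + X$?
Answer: $-4010$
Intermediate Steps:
$M{\left(X \right)} = 2 X$
$M{\left(-120 \right)} - \left(-17484 + 21254\right) = 2 \left(-120\right) - \left(-17484 + 21254\right) = -240 - 3770 = -4010$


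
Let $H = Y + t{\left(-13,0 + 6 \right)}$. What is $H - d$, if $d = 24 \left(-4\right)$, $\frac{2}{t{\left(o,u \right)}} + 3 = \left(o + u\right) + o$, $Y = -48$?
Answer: $\frac{1102}{23} \approx 47.913$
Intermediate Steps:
$t{\left(o,u \right)} = \frac{2}{-3 + u + 2 o}$ ($t{\left(o,u \right)} = \frac{2}{-3 + \left(\left(o + u\right) + o\right)} = \frac{2}{-3 + \left(u + 2 o\right)} = \frac{2}{-3 + u + 2 o}$)
$d = -96$
$H = - \frac{1106}{23}$ ($H = -48 + \frac{2}{-3 + \left(0 + 6\right) + 2 \left(-13\right)} = -48 + \frac{2}{-3 + 6 - 26} = -48 + \frac{2}{-23} = -48 + 2 \left(- \frac{1}{23}\right) = -48 - \frac{2}{23} = - \frac{1106}{23} \approx -48.087$)
$H - d = - \frac{1106}{23} - -96 = - \frac{1106}{23} + 96 = \frac{1102}{23}$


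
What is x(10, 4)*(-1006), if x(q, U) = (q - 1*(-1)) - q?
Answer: -1006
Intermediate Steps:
x(q, U) = 1 (x(q, U) = (q + 1) - q = (1 + q) - q = 1)
x(10, 4)*(-1006) = 1*(-1006) = -1006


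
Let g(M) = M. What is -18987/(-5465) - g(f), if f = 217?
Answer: -1166918/5465 ≈ -213.53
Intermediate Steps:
-18987/(-5465) - g(f) = -18987/(-5465) - 1*217 = -18987*(-1/5465) - 217 = 18987/5465 - 217 = -1166918/5465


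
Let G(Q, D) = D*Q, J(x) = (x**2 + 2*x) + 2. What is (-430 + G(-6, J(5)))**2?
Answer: 425104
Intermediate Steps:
J(x) = 2 + x**2 + 2*x
(-430 + G(-6, J(5)))**2 = (-430 + (2 + 5**2 + 2*5)*(-6))**2 = (-430 + (2 + 25 + 10)*(-6))**2 = (-430 + 37*(-6))**2 = (-430 - 222)**2 = (-652)**2 = 425104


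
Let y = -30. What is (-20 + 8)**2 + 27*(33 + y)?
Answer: 225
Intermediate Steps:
(-20 + 8)**2 + 27*(33 + y) = (-20 + 8)**2 + 27*(33 - 30) = (-12)**2 + 27*3 = 144 + 81 = 225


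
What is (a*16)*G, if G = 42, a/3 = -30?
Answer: -60480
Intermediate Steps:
a = -90 (a = 3*(-30) = -90)
(a*16)*G = -90*16*42 = -1440*42 = -60480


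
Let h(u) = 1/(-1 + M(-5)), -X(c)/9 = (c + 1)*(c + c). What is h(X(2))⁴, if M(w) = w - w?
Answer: 1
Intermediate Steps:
M(w) = 0
X(c) = -18*c*(1 + c) (X(c) = -9*(c + 1)*(c + c) = -9*(1 + c)*2*c = -18*c*(1 + c))
h(u) = -1 (h(u) = 1/(-1 + 0) = 1/(-1) = -1)
h(X(2))⁴ = (-1)⁴ = 1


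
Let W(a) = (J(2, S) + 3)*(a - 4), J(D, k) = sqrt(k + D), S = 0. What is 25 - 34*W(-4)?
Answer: 841 + 272*sqrt(2) ≈ 1225.7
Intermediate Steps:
J(D, k) = sqrt(D + k)
W(a) = (-4 + a)*(3 + sqrt(2)) (W(a) = (sqrt(2 + 0) + 3)*(a - 4) = (sqrt(2) + 3)*(-4 + a) = (3 + sqrt(2))*(-4 + a) = (-4 + a)*(3 + sqrt(2)))
25 - 34*W(-4) = 25 - 34*(-12 - 4*sqrt(2) + 3*(-4) - 4*sqrt(2)) = 25 - 34*(-12 - 4*sqrt(2) - 12 - 4*sqrt(2)) = 25 - 34*(-24 - 8*sqrt(2)) = 25 + (816 + 272*sqrt(2)) = 841 + 272*sqrt(2)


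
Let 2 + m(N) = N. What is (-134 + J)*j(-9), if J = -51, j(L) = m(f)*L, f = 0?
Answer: -3330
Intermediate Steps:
m(N) = -2 + N
j(L) = -2*L (j(L) = (-2 + 0)*L = -2*L)
(-134 + J)*j(-9) = (-134 - 51)*(-2*(-9)) = -185*18 = -3330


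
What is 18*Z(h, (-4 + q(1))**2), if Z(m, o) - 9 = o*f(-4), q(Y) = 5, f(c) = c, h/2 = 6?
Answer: 90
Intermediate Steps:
h = 12 (h = 2*6 = 12)
Z(m, o) = 9 - 4*o (Z(m, o) = 9 + o*(-4) = 9 - 4*o)
18*Z(h, (-4 + q(1))**2) = 18*(9 - 4*(-4 + 5)**2) = 18*(9 - 4*1**2) = 18*(9 - 4*1) = 18*(9 - 4) = 18*5 = 90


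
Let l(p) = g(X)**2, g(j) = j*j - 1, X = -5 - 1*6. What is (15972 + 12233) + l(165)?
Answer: 42605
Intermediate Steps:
X = -11 (X = -5 - 6 = -11)
g(j) = -1 + j**2 (g(j) = j**2 - 1 = -1 + j**2)
l(p) = 14400 (l(p) = (-1 + (-11)**2)**2 = (-1 + 121)**2 = 120**2 = 14400)
(15972 + 12233) + l(165) = (15972 + 12233) + 14400 = 28205 + 14400 = 42605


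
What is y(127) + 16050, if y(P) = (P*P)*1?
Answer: 32179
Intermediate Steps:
y(P) = P² (y(P) = P²*1 = P²)
y(127) + 16050 = 127² + 16050 = 16129 + 16050 = 32179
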